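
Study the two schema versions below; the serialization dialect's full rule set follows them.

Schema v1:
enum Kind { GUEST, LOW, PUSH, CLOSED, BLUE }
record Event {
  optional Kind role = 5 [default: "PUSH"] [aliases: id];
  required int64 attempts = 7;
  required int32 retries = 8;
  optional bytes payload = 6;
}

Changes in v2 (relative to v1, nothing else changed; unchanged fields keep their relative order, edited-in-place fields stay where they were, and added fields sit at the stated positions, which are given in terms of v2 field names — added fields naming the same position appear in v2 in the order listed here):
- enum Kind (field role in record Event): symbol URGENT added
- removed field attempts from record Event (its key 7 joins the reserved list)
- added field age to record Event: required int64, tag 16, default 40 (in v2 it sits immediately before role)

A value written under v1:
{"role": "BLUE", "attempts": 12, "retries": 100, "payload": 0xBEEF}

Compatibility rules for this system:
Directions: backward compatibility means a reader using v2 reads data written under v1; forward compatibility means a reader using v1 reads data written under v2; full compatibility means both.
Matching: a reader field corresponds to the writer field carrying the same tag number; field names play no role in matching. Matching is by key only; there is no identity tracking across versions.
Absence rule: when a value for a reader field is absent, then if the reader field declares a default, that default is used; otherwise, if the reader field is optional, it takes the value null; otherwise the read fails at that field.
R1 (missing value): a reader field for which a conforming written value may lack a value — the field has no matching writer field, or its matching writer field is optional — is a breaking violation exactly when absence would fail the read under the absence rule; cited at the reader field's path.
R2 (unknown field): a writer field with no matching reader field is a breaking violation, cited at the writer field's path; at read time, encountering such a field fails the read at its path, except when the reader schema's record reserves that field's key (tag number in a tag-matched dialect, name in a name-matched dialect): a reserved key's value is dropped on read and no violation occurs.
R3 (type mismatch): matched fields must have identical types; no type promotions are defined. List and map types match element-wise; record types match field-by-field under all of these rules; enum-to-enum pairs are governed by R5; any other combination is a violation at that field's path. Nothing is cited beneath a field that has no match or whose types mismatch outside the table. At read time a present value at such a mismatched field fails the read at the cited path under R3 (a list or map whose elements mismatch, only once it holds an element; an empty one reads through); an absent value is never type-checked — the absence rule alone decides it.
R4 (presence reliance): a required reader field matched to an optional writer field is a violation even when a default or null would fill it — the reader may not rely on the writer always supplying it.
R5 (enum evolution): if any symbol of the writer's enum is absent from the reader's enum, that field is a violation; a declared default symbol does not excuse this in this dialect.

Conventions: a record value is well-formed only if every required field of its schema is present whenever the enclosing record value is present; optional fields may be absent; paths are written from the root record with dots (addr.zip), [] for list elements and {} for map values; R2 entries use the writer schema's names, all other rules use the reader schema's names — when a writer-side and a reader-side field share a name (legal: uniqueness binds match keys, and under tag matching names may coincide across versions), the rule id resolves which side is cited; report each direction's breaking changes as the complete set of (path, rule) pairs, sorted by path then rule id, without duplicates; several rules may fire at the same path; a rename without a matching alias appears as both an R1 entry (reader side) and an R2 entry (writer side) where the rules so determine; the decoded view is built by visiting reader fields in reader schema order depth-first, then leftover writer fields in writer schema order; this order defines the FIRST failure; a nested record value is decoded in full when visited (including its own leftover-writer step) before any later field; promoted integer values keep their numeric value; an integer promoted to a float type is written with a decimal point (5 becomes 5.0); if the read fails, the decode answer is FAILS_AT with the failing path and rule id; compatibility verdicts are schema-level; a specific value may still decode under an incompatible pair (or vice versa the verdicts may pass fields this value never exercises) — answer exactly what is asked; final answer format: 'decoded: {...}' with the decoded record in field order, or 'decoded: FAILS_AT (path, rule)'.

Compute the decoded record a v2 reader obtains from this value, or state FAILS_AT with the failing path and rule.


each type pair in Event: writer, then reader
decoding the Event value with the v2 reader:
  age := 40 (absent -> default)
  role := "BLUE"
  retries := 100
  payload := 0xBEEF
  writer attempts: reserved -> dropped
  => decoded: {"age": 40, "role": "BLUE", "retries": 100, "payload": 0xBEEF}
the other Event changes do not affect what is asked:
  enum Kind (field role in record Event): symbol URGENT added -> shifts the Event verdicts, not this decode

decoded: {"age": 40, "role": "BLUE", "retries": 100, "payload": 0xBEEF}


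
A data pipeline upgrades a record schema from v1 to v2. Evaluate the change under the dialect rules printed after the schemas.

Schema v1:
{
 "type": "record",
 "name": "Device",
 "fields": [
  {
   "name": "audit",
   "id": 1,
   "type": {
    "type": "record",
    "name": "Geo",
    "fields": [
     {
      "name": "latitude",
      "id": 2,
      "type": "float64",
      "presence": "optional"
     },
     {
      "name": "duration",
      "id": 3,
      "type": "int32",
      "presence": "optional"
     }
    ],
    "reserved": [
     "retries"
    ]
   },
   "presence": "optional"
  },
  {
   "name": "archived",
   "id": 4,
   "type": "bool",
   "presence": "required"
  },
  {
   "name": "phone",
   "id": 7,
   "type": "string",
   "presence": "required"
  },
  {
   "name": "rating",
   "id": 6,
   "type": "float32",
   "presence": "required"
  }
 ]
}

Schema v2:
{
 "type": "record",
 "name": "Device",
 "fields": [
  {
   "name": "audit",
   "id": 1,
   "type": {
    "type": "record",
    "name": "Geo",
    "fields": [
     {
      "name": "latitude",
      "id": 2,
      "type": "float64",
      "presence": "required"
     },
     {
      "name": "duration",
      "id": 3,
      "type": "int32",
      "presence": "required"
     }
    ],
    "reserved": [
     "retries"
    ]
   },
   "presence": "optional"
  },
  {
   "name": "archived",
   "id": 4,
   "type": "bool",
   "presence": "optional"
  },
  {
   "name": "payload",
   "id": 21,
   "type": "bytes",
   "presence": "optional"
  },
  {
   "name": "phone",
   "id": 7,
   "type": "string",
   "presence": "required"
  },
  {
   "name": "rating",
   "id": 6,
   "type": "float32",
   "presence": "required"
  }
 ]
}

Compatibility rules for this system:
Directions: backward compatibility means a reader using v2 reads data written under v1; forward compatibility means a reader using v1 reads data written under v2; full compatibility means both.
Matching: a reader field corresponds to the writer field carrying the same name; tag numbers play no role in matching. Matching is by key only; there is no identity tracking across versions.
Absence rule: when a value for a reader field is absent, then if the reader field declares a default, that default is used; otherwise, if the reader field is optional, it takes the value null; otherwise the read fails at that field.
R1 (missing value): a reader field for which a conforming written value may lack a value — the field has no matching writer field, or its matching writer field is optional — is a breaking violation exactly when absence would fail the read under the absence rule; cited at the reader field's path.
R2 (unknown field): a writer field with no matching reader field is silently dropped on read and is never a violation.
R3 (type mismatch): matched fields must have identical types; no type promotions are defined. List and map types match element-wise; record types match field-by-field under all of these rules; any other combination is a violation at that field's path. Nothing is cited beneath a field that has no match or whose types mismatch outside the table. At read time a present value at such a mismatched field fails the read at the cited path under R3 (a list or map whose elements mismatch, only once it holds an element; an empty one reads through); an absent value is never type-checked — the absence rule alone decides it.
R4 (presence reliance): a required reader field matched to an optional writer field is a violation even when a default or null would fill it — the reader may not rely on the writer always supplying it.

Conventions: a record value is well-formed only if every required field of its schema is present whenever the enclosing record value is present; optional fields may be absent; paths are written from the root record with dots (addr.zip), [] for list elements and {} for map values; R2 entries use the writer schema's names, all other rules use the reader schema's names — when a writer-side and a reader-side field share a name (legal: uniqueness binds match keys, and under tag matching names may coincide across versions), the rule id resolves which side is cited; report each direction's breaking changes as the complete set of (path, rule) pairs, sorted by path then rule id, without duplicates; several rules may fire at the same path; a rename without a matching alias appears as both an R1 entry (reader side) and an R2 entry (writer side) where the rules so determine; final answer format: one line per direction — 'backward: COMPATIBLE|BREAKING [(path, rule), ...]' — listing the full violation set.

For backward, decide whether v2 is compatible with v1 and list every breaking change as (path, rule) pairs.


backward: BREAKING [(audit.duration, R1), (audit.duration, R4), (audit.latitude, R1), (audit.latitude, R4)]

arrows below run writer -> reader for Device
backward on Device — v2 reading data written by v1:
  audit: Geo -> Geo, writer optional; from audit
  archived: bool -> bool, writer required; from archived
  no writer field matches reader payload
  phone: string -> string, writer required; from phone
  rating: float32 -> float32, writer required; from rating
  audit.latitude: float64 -> float64, writer optional; from audit.latitude
  audit.duration: int32 -> int32, writer optional; from audit.duration
  violation R1 at audit.duration
  violation R4 at audit.duration
  violation R1 at audit.latitude
  violation R4 at audit.latitude
  => backward: BREAKING (4)
ruling out the remaining Device differences:
  field archived in record Device: required changed to optional -> fires only in the forward direction of Device, which is not asked here
  added field payload to record Device: optional bytes, tag 21 (in v2 it sits immediately before phone) -> no rule fires on it in Device's dialect; the asked verdict holds


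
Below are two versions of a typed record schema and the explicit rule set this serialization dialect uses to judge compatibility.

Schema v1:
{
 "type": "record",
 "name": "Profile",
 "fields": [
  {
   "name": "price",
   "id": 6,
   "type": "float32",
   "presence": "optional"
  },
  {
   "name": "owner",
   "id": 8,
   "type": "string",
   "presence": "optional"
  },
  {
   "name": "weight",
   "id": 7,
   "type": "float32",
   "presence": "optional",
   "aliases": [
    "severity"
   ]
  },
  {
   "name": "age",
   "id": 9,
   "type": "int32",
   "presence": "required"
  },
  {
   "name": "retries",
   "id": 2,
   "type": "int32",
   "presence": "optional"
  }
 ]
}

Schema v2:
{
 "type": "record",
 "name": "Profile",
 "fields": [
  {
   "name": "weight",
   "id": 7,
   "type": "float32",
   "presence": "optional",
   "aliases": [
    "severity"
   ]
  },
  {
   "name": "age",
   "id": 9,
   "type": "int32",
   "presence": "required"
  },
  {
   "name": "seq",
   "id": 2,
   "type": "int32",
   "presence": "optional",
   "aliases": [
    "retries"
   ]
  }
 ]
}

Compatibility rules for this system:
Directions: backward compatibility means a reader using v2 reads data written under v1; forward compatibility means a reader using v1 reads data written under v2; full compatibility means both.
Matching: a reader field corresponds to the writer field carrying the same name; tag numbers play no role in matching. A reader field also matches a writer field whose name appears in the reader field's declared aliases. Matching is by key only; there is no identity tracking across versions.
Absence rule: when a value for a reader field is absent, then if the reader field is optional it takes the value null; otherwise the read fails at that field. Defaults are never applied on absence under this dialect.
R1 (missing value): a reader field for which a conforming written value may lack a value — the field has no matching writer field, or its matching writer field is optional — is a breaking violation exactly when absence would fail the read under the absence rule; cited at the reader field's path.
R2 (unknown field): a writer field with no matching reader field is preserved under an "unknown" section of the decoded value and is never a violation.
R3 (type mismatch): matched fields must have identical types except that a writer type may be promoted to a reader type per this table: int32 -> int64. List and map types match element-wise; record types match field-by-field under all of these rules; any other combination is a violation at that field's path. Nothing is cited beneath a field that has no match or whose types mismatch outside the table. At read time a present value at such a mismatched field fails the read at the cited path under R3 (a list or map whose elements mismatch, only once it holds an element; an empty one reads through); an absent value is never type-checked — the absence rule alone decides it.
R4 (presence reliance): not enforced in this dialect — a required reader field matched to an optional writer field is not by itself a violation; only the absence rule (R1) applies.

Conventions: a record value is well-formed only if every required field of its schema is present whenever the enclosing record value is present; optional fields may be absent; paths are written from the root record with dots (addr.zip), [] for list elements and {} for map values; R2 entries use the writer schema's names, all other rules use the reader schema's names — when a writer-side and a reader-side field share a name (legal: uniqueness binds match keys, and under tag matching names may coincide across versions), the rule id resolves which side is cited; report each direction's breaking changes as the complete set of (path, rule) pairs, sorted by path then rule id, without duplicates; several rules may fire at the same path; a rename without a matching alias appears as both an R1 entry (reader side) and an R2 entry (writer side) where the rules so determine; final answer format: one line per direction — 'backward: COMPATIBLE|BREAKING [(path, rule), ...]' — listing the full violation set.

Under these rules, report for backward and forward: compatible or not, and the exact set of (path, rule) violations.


arrows below run writer -> reader for Profile
backward pass over Profile, reader schema v2, writer schema v1:
  float32 -> float32, writer optional: weight aligns to weight
  int32 -> int32, writer required: age aligns to age
  int32 -> int32, writer optional: seq aligns to retries
  leftover writer field: price
  leftover writer field: owner
  => no violations; backward on Profile: COMPATIBLE
forward pass over Profile, reader schema v1, writer schema v2:
  price: no writer-side match
  owner: no writer-side match
  float32 -> float32, writer optional: weight aligns to weight
  int32 -> int32, writer required: age aligns to age
  retries: no writer-side match
  leftover writer field: seq
  => no violations; forward on Profile: COMPATIBLE

backward: COMPATIBLE []; forward: COMPATIBLE []


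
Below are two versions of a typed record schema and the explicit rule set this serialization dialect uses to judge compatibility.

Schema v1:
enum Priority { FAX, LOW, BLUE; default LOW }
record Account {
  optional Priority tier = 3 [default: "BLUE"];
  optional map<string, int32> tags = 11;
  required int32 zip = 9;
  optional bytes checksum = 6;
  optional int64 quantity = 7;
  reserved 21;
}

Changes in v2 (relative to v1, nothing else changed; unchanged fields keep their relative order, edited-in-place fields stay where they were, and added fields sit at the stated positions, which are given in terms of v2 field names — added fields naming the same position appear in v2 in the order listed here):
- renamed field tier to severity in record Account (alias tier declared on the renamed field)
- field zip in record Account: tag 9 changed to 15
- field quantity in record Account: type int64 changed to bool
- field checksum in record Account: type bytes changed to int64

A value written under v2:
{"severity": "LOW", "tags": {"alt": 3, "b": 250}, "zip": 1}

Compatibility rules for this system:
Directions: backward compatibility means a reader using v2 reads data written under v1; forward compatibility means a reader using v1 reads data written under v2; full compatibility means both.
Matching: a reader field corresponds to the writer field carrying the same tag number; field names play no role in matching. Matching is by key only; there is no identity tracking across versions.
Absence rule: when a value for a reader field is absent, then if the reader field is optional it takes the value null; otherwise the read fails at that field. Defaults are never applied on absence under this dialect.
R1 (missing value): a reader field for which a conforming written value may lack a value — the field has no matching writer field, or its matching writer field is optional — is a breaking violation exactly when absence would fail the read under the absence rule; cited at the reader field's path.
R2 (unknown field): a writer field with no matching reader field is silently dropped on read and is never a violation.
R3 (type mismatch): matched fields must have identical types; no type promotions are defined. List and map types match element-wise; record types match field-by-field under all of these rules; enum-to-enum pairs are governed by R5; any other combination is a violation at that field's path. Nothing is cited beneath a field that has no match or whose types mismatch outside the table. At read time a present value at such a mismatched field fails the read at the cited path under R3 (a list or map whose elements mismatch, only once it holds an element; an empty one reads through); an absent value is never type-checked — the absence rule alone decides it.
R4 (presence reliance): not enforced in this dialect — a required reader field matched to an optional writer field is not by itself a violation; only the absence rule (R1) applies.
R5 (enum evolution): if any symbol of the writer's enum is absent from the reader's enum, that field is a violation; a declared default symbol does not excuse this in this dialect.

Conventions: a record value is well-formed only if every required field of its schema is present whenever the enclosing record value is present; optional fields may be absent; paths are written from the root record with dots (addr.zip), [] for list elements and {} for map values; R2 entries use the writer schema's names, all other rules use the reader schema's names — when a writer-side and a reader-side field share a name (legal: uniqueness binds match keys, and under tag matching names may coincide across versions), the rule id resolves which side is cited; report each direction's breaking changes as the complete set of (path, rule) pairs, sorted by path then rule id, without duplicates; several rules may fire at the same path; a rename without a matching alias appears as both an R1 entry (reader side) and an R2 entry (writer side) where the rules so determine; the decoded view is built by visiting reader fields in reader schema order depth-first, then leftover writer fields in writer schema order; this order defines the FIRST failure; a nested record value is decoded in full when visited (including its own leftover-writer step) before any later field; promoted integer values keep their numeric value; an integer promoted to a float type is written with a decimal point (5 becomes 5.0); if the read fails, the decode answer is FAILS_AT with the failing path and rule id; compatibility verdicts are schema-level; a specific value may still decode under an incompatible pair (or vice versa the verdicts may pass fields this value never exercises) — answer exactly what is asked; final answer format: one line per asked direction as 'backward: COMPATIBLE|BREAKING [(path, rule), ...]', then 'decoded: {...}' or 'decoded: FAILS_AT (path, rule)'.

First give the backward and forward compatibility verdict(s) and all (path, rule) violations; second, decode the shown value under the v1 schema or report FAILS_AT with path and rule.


backward: BREAKING [(checksum, R3), (quantity, R3), (zip, R1)]; forward: BREAKING [(checksum, R3), (quantity, R3), (zip, R1)]; decoded: FAILS_AT (zip, R1)

the writer's type comes first in each Account pair
backward for Account (reader v2, writer v1):
  severity <- tier (Priority -> Priority, writer optional)
  tags <- tags (map<string, int32> -> map<string, int32>, writer optional)
  zip: no writer-side match
  checksum <- checksum (bytes -> int64, writer optional)
  quantity <- quantity (int64 -> bool, writer optional)
  leftover writer field: zip
  R3 fires at checksum
  R3 fires at quantity
  R1 fires at zip
  => backward verdict for Account: BREAKING, 3 violation(s)
forward for Account (reader v1, writer v2):
  tier <- severity (Priority -> Priority, writer optional)
  tags <- tags (map<string, int32> -> map<string, int32>, writer optional)
  zip: no writer-side match
  checksum <- checksum (int64 -> bytes, writer optional)
  quantity <- quantity (bool -> int64, writer optional)
  leftover writer field: zip
  R3 fires at checksum
  R3 fires at quantity
  R1 fires at zip
  => forward verdict for Account: BREAKING, 3 violation(s)
decode (reader v1):
  tier := "LOW" (from writer severity)
  tags := {"alt": 3, "b": 250}
  read fails at zip under R1 (no fill)
  => FAILS_AT (zip, R1)


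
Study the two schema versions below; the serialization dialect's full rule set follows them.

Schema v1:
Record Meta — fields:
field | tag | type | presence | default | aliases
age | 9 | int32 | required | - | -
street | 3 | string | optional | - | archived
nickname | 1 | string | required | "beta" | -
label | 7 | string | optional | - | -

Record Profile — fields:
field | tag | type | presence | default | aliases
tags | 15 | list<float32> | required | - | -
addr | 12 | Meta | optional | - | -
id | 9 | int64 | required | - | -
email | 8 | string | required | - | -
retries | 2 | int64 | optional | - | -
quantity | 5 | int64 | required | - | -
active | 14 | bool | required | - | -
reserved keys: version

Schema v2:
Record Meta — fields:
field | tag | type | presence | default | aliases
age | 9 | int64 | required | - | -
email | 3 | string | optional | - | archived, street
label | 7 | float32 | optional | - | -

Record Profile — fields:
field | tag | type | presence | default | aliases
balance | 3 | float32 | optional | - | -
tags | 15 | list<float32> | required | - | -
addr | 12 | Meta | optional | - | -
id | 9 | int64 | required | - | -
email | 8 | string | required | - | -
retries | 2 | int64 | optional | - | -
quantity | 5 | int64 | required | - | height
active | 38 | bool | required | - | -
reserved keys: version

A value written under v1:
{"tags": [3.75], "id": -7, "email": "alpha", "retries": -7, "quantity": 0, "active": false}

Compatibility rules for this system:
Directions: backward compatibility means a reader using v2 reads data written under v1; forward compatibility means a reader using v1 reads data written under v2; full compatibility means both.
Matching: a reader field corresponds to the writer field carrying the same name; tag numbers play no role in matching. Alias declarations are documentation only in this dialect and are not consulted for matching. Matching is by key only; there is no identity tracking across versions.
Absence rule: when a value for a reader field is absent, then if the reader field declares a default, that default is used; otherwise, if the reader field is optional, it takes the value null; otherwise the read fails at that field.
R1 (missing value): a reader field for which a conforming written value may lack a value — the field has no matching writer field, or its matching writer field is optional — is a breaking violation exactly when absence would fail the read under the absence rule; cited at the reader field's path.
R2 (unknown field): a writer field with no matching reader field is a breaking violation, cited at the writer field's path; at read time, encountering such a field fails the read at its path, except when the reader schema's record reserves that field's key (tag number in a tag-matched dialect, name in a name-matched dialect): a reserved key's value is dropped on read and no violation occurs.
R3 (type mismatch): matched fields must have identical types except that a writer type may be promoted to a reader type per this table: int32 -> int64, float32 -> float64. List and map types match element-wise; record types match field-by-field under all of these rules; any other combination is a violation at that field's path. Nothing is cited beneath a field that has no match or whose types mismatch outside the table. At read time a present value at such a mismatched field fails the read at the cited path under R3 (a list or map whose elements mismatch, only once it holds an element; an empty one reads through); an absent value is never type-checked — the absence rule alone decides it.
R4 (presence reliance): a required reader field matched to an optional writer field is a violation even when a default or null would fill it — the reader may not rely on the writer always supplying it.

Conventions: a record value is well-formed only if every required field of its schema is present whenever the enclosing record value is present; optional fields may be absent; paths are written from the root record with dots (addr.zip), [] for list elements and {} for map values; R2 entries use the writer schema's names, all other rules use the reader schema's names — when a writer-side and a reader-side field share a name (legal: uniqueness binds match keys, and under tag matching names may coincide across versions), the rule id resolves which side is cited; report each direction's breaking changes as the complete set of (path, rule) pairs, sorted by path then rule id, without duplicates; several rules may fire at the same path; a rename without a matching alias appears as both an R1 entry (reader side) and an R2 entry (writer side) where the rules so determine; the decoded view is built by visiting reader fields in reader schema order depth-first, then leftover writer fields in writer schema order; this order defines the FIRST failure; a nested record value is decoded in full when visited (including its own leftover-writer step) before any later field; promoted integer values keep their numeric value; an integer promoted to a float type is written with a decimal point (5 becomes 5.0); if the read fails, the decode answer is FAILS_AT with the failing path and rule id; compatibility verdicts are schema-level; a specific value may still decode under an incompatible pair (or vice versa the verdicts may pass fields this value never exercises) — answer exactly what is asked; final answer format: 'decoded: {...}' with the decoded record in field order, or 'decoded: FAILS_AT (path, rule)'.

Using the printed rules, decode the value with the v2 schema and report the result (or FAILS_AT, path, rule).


decoded: {"balance": null, "tags": [3.75], "addr": null, "id": -7, "email": "alpha", "retries": -7, "quantity": 0, "active": false}

the writer's type comes first in each Profile pair
migrating the Profile value to v2:
  balance := null (absent, optional -> null)
  tags := [3.75]
  addr := null (absent, optional -> null)
  id := -7
  email := "alpha"
  retries := -7
  quantity := 0
  active := false
  => decoded: {"balance": null, "tags": [3.75], "addr": null, "id": -7, "email": "alpha", "retries": -7, "quantity": 0, "active": false}
the other Profile changes do not affect what is asked:
  field age in record Meta: type int32 changed to int64 -> shifts the Profile verdicts, not this decode
  removed field nickname from record Meta -> shifts the Profile verdicts, not this decode
  field active in record Profile: tag 14 changed to 38 -> fires no rule on Profile under this dialect and leaves the result unchanged
  renamed field street to email in record Meta (alias street declared on the renamed field) -> shifts the Profile verdicts, not this decode
  field label in record Meta: type string changed to float32 -> shifts the Profile verdicts, not this decode


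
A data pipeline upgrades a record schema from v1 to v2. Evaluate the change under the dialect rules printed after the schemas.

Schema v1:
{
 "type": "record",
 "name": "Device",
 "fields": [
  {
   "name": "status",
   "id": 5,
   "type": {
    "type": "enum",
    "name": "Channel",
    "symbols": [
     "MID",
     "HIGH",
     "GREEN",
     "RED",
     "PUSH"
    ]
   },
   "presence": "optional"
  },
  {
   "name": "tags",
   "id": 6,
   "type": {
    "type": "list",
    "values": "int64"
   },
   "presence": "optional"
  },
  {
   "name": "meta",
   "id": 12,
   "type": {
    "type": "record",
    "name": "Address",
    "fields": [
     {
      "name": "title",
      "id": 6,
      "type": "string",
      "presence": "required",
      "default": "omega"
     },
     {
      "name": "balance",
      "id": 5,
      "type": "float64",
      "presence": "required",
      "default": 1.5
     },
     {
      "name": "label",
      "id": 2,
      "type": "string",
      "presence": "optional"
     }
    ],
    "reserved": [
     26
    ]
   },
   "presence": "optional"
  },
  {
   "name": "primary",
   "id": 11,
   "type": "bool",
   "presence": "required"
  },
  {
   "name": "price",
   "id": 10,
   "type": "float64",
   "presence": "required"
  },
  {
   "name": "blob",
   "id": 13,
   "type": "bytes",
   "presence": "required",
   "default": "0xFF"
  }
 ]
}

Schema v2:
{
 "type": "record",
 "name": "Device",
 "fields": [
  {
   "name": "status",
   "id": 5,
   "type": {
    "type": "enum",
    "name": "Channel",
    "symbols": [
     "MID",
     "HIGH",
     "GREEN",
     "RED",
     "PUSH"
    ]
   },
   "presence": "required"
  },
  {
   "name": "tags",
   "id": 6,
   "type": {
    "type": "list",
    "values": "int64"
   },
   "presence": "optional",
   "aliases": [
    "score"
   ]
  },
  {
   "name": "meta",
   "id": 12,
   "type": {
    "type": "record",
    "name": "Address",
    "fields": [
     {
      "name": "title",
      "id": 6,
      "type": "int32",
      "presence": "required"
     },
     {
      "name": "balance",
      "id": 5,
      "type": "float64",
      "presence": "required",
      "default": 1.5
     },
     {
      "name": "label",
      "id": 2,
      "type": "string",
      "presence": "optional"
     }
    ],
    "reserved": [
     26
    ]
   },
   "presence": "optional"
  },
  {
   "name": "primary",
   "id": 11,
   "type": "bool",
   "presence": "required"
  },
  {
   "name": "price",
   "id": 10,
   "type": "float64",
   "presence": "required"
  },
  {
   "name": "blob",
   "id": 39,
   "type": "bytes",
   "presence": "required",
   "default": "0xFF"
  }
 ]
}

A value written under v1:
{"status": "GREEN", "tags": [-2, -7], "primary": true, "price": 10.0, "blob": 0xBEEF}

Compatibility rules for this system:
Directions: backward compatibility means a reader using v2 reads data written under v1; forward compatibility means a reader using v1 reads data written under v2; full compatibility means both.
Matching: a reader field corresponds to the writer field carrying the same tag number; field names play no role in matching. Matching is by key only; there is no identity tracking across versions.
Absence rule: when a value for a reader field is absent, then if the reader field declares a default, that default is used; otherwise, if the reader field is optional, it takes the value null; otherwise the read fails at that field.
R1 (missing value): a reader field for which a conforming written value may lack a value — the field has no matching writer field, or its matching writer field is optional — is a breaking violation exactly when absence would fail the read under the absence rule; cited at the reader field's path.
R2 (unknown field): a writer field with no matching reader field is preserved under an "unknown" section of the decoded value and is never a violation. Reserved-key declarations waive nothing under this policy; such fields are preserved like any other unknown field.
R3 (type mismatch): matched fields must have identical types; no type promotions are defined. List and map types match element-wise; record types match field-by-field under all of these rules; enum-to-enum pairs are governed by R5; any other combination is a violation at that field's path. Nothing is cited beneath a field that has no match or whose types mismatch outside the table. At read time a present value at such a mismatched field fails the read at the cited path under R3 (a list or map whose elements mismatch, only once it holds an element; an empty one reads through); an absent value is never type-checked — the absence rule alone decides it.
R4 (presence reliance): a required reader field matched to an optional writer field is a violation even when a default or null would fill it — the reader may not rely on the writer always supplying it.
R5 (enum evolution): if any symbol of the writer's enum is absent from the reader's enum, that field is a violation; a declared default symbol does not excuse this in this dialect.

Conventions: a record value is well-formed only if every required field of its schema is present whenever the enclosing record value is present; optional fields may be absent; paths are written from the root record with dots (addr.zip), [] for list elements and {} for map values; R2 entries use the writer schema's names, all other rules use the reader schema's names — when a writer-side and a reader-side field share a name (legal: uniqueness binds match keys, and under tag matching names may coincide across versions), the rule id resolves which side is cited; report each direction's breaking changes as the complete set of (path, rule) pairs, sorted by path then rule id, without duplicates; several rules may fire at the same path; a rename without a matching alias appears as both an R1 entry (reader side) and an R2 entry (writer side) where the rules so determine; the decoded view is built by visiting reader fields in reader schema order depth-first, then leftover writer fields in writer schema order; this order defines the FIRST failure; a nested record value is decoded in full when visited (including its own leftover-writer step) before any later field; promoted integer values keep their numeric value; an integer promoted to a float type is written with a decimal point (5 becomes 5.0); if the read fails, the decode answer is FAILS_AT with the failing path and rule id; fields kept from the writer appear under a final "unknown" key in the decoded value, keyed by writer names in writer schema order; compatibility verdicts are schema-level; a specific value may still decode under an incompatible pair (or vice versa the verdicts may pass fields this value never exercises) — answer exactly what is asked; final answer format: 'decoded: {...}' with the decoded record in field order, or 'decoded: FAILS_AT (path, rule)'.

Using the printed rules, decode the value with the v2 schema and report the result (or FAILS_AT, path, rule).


arrows below run writer -> reader for Device
decoding the Device value with the v2 reader:
  status := "GREEN"
  tags := [-2, -7]
  meta := null (not supplied -> null)
  primary := true
  price := 10.0
  blob := 0xFF (no value, default fills)
  writer blob: kept under "unknown"
  => decoded: {"status": "GREEN", "tags": [-2, -7], "meta": null, "primary": true, "price": 10.0, "blob": 0xFF, "unknown": {"blob": 0xBEEF}}
remaining Device differences; none change what is asked:
  field status in record Device: optional changed to required -> a verdict-level change on Device — the shown value reads the same
  field title in record Address: type string changed to int32 (its default is dropped) -> a verdict-level change on Device — the shown value reads the same

decoded: {"status": "GREEN", "tags": [-2, -7], "meta": null, "primary": true, "price": 10.0, "blob": 0xFF, "unknown": {"blob": 0xBEEF}}


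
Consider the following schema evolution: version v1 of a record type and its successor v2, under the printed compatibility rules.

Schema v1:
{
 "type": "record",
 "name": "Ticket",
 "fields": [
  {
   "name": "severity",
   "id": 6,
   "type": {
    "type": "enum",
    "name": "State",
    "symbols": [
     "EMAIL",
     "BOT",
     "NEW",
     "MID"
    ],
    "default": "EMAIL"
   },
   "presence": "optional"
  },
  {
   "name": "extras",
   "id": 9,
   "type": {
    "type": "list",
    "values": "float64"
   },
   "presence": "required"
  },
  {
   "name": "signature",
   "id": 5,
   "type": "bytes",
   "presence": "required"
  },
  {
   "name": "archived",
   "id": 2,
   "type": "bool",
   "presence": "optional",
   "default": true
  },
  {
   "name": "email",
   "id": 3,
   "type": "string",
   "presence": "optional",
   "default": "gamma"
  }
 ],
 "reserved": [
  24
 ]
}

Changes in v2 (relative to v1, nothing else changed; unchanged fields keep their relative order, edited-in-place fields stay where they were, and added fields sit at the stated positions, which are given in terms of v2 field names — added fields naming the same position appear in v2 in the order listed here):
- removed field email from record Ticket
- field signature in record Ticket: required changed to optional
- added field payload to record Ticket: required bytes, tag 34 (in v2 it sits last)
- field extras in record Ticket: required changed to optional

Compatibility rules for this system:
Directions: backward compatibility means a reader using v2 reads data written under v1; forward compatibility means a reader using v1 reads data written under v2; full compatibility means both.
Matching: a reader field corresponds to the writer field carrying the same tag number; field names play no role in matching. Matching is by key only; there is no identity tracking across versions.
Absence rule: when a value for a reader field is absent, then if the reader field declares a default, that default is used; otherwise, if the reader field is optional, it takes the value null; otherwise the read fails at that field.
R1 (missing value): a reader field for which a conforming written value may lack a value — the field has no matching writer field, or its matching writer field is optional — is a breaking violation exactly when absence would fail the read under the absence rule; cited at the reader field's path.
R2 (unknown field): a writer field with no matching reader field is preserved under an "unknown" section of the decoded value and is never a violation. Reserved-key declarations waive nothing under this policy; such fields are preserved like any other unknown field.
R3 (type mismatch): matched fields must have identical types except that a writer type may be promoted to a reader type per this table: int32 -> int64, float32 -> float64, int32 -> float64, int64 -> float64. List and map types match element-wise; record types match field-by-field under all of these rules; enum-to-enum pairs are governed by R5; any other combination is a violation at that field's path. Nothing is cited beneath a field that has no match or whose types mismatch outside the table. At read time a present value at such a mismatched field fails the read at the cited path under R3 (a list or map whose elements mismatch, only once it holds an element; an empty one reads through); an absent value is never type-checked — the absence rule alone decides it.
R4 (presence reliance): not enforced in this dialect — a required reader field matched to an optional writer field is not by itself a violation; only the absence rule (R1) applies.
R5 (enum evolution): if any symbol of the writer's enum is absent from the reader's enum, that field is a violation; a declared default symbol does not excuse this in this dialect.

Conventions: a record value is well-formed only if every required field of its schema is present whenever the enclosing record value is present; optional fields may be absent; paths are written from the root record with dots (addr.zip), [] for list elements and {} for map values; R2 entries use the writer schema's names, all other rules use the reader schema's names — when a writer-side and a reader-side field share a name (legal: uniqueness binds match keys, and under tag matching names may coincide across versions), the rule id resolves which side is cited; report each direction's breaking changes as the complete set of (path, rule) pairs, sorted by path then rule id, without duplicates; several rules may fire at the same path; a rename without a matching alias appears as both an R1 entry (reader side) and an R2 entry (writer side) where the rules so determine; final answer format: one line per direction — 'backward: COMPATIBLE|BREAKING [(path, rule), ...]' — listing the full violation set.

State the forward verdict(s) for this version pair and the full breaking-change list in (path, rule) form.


in Ticket below, arrows point writer -> reader
forward pass over Ticket, reader schema v1, writer schema v2:
  writer optional, State -> State: reader severity maps from writer severity
  writer optional, list<float64> -> list<float64>: reader extras maps from writer extras
  writer optional, bytes -> bytes: reader signature maps from writer signature
  writer optional, bool -> bool: reader archived maps from writer archived
  email: no writer match
  writer field payload has no reader counterpart
  violation R1 at extras
  violation R1 at signature
  forward on Ticket therefore BREAKING (2)
checking off the Ticket differences that do not matter here:
  removed field email from record Ticket -> fires no rule on Ticket, leaving the asked answer as it is
  added field payload to record Ticket: required bytes, tag 34 (in v2 it sits last) -> affects backward compatibility only, which is not asked

forward: BREAKING [(extras, R1), (signature, R1)]
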